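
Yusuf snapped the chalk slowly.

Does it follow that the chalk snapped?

'Yusuf snapped the chalk' is the causative; it entails the inchoative 'the chalk snapped'.

yes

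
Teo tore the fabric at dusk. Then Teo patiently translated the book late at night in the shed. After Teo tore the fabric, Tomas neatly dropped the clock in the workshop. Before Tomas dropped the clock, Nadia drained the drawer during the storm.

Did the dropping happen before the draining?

no

The narrative orders the draining before the dropping.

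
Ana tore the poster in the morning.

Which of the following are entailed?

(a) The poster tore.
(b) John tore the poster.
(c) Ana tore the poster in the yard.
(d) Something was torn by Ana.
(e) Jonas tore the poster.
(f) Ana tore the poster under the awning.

(a), (d)

(a) Entailed — 'Ana tore the poster' is causative; it entails the inchoative 'the poster tore'.
(b) Not entailed — the passage has Ana tearing the poster, not John.
(c) Not entailed — 'in the yard' adds information not in the original event.
(d) Entailed — dropping 'in the morning' and generalizing the patient leaves a sub-description the original still satisfies.
(e) Not entailed — the passage has Ana tearing the poster, not Jonas.
(f) Not entailed — 'under the awning' adds information not in the original event.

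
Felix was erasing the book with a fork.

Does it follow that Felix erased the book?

no

'was erasing' is progressive; for an accomplishment like 'erase the book', it doesn't entail completion.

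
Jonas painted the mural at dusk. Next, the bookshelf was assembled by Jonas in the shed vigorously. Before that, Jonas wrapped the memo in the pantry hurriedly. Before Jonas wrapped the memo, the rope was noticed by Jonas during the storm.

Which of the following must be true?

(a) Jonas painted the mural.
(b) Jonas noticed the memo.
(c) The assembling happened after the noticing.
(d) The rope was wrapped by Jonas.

(a) Entailed — every conjunct here is already in the original painting event.
(b) Not entailed — Jonas noticed the rope, not the memo; the memo belongs to the wrapping event.
(c) Entailed — the narrative places the noticing before the assembling.
(d) Not entailed — Jonas wrapped the memo, not the rope; the rope belongs to the noticing event.

(a), (c)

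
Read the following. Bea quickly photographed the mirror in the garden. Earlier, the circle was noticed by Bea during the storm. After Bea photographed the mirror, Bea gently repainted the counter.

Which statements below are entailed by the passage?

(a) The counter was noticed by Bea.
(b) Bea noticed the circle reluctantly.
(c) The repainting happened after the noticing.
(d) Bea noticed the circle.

(a) Not entailed — Bea noticed the circle, not the counter; the counter belongs to the repainting event.
(b) Not entailed — 'reluctantly' adds information not in the original event.
(c) Entailed — the narrative places the noticing before the repainting.
(d) Entailed — every conjunct here is already in the original noticing event.

(c), (d)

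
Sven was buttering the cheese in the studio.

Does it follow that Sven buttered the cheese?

no

'was buttering' is progressive; for an accomplishment like 'butter the cheese', it doesn't entail completion.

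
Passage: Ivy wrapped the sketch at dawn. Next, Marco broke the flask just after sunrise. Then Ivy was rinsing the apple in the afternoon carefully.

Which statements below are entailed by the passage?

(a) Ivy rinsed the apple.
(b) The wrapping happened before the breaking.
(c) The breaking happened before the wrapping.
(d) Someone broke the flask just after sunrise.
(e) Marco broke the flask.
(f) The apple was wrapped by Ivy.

(a) Entailed — 'rinse' is an activity; 'was rinsing' entails that some rinsing happened, so 'rinsed' holds.
(b) Entailed — the narrative places the wrapping before the breaking.
(c) Not entailed — the narrative places the wrapping before the breaking, not after.
(d) Entailed — every conjunct here is already in the original breaking event.
(e) Entailed — every conjunct here is already in the original breaking event.
(f) Not entailed — Ivy wrapped the sketch, not the apple; the apple belongs to the rinsing event.

(a), (b), (d), (e)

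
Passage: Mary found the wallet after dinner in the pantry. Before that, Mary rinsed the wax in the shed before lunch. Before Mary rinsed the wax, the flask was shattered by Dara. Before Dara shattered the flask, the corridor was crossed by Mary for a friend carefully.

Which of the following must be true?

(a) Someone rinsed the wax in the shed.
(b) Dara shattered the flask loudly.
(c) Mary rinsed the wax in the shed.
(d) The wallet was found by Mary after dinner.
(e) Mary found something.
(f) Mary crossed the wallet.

(a) Entailed — this follows by dropping conjuncts from the rinsing event's description.
(b) Not entailed — 'loudly' adds information not in the original event.
(c) Entailed — the original entails any weakening of itself; this just drops 'before lunch'.
(d) Entailed — the original entails any weakening of itself; this just drops 'in the pantry'.
(e) Entailed — this follows by dropping conjuncts from the finding event's description.
(f) Not entailed — Mary crossed the corridor, not the wallet; the wallet belongs to the finding event.

(a), (c), (d), (e)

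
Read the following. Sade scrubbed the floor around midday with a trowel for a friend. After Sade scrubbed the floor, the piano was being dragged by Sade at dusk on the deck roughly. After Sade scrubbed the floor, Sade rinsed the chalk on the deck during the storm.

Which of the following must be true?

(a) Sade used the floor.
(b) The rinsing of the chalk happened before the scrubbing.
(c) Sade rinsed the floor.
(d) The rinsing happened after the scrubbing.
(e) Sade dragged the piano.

(a) Not entailed — the floor is the patient, not an instrument — Sade used a trowel.
(b) Not entailed — the narrative places the scrubbing before the rinsing, not after.
(c) Not entailed — Sade rinsed the chalk, not the floor; the floor belongs to the scrubbing event.
(d) Entailed — the narrative places the scrubbing before the rinsing.
(e) Entailed — 'drag' is an activity; 'was dragging' entails that some dragging happened, so 'dragged' holds.

(d), (e)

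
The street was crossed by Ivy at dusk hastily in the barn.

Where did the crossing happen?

'in the barn' marks the location of the crossing event.

in the barn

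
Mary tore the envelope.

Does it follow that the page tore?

Nothing is said about any page; only the envelope is affected.

no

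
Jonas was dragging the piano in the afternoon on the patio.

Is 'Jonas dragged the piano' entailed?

'drag' is atelic; if Jonas was dragging the piano, then Jonas dragged the piano (for some time).

yes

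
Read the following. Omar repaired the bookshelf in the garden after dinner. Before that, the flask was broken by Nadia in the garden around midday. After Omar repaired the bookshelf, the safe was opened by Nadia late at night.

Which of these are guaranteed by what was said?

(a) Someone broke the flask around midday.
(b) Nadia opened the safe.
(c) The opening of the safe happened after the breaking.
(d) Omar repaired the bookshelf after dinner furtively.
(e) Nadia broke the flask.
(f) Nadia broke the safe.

(a), (b), (c), (e)

(a) Entailed — the original entails any weakening of itself; this just drops 'in the garden' and generalizes the agent.
(b) Entailed — the original entails any weakening of itself; this just drops 'late at night'.
(c) Entailed — the narrative places the breaking before the opening.
(d) Not entailed — 'furtively' adds information not in the original event.
(e) Entailed — dropping 'in the garden', 'around midday' leaves a sub-description the original still satisfies.
(f) Not entailed — Nadia broke the flask, not the safe; the safe belongs to the opening event.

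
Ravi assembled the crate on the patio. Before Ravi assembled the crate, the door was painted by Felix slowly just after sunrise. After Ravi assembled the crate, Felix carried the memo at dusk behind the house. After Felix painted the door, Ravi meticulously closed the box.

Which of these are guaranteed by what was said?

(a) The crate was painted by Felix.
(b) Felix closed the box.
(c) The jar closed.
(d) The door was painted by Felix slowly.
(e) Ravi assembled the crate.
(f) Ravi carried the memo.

(d), (e)

(a) Not entailed — Felix painted the door, not the crate; the crate belongs to the assembling event.
(b) Not entailed — the passage has Ravi closing the box, not Felix.
(c) Not entailed — the box is what closed, not the jar.
(d) Entailed — dropping 'just after sunrise' leaves a sub-description the original still satisfies.
(e) Entailed — the original entails any weakening of itself; this just drops 'on the patio'.
(f) Not entailed — the passage has Felix carrying the memo, not Ravi.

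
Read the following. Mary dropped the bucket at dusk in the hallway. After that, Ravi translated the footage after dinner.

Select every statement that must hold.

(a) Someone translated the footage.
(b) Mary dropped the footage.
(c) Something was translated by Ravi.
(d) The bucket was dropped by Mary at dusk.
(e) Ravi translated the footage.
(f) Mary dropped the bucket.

(a), (c), (d), (e), (f)

(a) Entailed — this follows by dropping conjuncts from the translating event's description.
(b) Not entailed — Mary dropped the bucket, not the footage; the footage belongs to the translating event.
(c) Entailed — the original entails any weakening of itself; this just drops 'after dinner' and generalizes the patient.
(d) Entailed — this follows by dropping conjuncts from the dropping event's description.
(e) Entailed — the original entails any weakening of itself; this just drops 'after dinner'.
(f) Entailed — every conjunct here is already in the original dropping event.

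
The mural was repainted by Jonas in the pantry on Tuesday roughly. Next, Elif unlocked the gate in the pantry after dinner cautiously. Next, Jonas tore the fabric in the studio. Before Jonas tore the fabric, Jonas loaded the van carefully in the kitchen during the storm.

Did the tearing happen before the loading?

The narrative orders the loading before the tearing.

no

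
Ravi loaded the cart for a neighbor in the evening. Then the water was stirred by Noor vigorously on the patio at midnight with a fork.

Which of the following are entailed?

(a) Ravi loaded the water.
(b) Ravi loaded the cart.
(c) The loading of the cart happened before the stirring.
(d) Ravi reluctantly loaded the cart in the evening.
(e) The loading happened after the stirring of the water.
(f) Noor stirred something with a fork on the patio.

(a) Not entailed — Ravi loaded the cart, not the water; the water belongs to the stirring event.
(b) Entailed — the original entails any weakening of itself; this just drops 'for a neighbor', 'in the evening'.
(c) Entailed — the narrative places the loading before the stirring.
(d) Not entailed — 'reluctantly' adds information not in the original event.
(e) Not entailed — the narrative places the loading before the stirring, not after.
(f) Entailed — the original entails any weakening of itself; this just drops 'at midnight', 'vigorously' and generalizes the patient.

(b), (c), (f)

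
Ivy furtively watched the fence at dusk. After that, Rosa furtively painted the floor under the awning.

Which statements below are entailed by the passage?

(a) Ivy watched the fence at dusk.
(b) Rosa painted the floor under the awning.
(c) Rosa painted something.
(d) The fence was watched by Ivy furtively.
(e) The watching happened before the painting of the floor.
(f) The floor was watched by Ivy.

(a), (b), (c), (d), (e)

(a) Entailed — dropping 'furtively' leaves a sub-description the original still satisfies.
(b) Entailed — every conjunct here is already in the original painting event.
(c) Entailed — the original entails any weakening of itself; this just drops 'under the awning', 'furtively' and generalizes the patient.
(d) Entailed — every conjunct here is already in the original watching event.
(e) Entailed — the narrative places the watching before the painting.
(f) Not entailed — Ivy watched the fence, not the floor; the floor belongs to the painting event.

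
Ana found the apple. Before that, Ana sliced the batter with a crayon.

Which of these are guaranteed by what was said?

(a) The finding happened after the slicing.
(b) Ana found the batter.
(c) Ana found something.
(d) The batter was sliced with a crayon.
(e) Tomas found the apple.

(a) Entailed — the narrative places the slicing before the finding.
(b) Not entailed — Ana found the apple, not the batter; the batter belongs to the slicing event.
(c) Entailed — generalizing the patient leaves a sub-description the original still satisfies.
(d) Entailed — every conjunct here is already in the original slicing event.
(e) Not entailed — the passage has Ana finding the apple, not Tomas.

(a), (c), (d)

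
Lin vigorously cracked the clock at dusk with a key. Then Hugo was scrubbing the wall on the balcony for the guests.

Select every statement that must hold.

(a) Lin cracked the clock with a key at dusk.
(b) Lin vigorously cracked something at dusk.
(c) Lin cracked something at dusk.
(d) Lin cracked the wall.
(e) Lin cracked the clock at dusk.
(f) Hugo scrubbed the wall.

(a), (b), (c), (e), (f)

(a) Entailed — every conjunct here is already in the original cracking event.
(b) Entailed — dropping 'with a key' and generalizing the patient leaves a sub-description the original still satisfies.
(c) Entailed — this follows by dropping conjuncts from the cracking event's description.
(d) Not entailed — Lin cracked the clock, not the wall; the wall belongs to the scrubbing event.
(e) Entailed — the original entails any weakening of itself; this just drops 'vigorously', 'with a key'.
(f) Entailed — 'scrub' is an activity; 'was scrubbing' entails that some scrubbing happened, so 'scrubbed' holds.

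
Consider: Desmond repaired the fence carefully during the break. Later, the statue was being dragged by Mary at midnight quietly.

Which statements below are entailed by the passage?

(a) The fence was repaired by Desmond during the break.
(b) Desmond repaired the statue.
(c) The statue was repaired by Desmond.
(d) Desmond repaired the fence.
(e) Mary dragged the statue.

(a), (d), (e)

(a) Entailed — dropping 'carefully' leaves a sub-description the original still satisfies.
(b) Not entailed — Desmond repaired the fence, not the statue; the statue belongs to the dragging event.
(c) Not entailed — Desmond repaired the fence, not the statue; the statue belongs to the dragging event.
(d) Entailed — this follows by dropping conjuncts from the repairing event's description.
(e) Entailed — 'drag' is an activity; 'was dragging' entails that some dragging happened, so 'dragged' holds.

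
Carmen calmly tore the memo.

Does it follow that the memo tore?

'Carmen tore the memo' is the causative; it entails the inchoative 'the memo tore'.

yes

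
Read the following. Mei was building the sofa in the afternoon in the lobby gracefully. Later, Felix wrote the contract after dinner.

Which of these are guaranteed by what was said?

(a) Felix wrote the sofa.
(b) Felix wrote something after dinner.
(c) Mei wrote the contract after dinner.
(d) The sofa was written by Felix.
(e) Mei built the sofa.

(b)

(a) Not entailed — Felix wrote the contract, not the sofa; the sofa belongs to the building event.
(b) Entailed — generalizing the patient leaves a sub-description the original still satisfies.
(c) Not entailed — the passage has Felix writing the contract, not Mei.
(d) Not entailed — Felix wrote the contract, not the sofa; the sofa belongs to the building event.
(e) Not entailed — 'was building' is progressive on an accomplishment; it does not entail the completed 'built'.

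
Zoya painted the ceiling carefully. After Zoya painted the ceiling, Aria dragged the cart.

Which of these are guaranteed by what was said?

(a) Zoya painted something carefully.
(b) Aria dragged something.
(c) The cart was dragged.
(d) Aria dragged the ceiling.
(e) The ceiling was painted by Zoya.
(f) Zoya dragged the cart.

(a), (b), (c), (e)

(a) Entailed — this follows by dropping conjuncts from the painting event's description.
(b) Entailed — the original entails any weakening of itself; this just generalizes the patient.
(c) Entailed — this follows by dropping conjuncts from the dragging event's description.
(d) Not entailed — Aria dragged the cart, not the ceiling; the ceiling belongs to the painting event.
(e) Entailed — every conjunct here is already in the original painting event.
(f) Not entailed — the passage has Aria dragging the cart, not Zoya.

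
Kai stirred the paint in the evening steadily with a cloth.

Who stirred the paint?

'Kai' marks the agent of the stirring event.

Kai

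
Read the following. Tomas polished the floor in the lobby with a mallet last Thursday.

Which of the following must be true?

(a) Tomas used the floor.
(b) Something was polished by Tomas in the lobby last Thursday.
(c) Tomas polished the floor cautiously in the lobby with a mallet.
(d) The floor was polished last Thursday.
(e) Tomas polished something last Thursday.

(b), (d), (e)

(a) Not entailed — the floor is the patient, not an instrument — Tomas used a mallet.
(b) Entailed — every conjunct here is already in the original polishing event.
(c) Not entailed — 'cautiously' adds information not in the original event.
(d) Entailed — every conjunct here is already in the original polishing event.
(e) Entailed — every conjunct here is already in the original polishing event.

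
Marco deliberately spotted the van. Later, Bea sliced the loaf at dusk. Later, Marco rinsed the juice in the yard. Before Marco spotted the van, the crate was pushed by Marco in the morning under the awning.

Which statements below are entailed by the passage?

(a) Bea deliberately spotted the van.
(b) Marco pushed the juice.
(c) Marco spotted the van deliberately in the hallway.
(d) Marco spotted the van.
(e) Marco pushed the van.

(a) Not entailed — the passage has Marco spotting the van, not Bea.
(b) Not entailed — Marco pushed the crate, not the juice; the juice belongs to the rinsing event.
(c) Not entailed — 'in the hallway' adds information not in the original event.
(d) Entailed — this follows by dropping conjuncts from the spotting event's description.
(e) Not entailed — Marco pushed the crate, not the van; the van belongs to the spotting event.

(d)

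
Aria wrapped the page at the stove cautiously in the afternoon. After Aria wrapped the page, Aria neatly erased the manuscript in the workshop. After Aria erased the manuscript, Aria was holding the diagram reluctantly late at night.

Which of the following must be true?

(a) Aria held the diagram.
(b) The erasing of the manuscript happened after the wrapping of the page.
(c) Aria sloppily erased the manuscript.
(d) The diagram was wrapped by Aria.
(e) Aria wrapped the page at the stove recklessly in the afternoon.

(a) Entailed — 'hold' is an activity; 'was holding' entails that some holding happened, so 'held' holds.
(b) Entailed — the narrative places the wrapping before the erasing.
(c) Not entailed — 'sloppily' adds a manner not in (and inconsistent with) the original.
(d) Not entailed — Aria wrapped the page, not the diagram; the diagram belongs to the holding event.
(e) Not entailed — 'recklessly' adds a manner not in (and inconsistent with) the original.

(a), (b)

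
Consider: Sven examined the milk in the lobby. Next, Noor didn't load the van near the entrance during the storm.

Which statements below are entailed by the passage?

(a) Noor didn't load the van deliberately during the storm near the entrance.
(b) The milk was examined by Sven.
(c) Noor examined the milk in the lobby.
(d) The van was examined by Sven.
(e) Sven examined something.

(a), (b), (e)

(a) Entailed — under negation, adding a further restriction is entailed: if no such loading event occurred, none occurred deliberately either.
(b) Entailed — dropping 'in the lobby' leaves a sub-description the original still satisfies.
(c) Not entailed — the passage has Sven examining the milk, not Noor.
(d) Not entailed — Sven examined the milk, not the van; the van belongs to the loading event.
(e) Entailed — this follows by dropping conjuncts from the examining event's description.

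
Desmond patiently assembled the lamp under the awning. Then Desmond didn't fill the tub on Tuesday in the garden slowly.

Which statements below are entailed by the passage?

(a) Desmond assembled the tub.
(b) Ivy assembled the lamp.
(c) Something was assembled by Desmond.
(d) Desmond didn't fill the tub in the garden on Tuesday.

(a) Not entailed — Desmond assembled the lamp, not the tub; the tub belongs to the filling event.
(b) Not entailed — the passage has Desmond assembling the lamp, not Ivy.
(c) Entailed — this follows by dropping conjuncts from the assembling event's description.
(d) Not entailed — dropping 'slowly' under negation is not valid — the original leaves open that Desmond filled the tub some other way.

(c)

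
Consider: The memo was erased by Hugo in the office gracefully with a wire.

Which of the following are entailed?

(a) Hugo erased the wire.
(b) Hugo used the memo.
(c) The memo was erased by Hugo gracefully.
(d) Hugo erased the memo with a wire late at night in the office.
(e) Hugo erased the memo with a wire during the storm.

(c)

(a) Not entailed — the wire is the instrument, not what was erased.
(b) Not entailed — the memo is the patient, not an instrument — Hugo used a wire.
(c) Entailed — the original entails any weakening of itself; this just drops 'in the office', 'with a wire'.
(d) Not entailed — 'late at night' adds information not in the original event.
(e) Not entailed — 'during the storm' adds information not in the original event.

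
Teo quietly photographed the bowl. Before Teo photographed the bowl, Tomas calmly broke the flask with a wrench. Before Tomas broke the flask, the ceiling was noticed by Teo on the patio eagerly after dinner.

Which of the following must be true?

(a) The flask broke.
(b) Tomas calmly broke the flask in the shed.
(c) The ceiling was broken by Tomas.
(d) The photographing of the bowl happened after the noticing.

(a), (d)

(a) Entailed — 'Tomas broke the flask' is causative; it entails the inchoative 'the flask broke'.
(b) Not entailed — 'in the shed' adds information not in the original event.
(c) Not entailed — Tomas broke the flask, not the ceiling; the ceiling belongs to the noticing event.
(d) Entailed — the narrative places the noticing before the photographing.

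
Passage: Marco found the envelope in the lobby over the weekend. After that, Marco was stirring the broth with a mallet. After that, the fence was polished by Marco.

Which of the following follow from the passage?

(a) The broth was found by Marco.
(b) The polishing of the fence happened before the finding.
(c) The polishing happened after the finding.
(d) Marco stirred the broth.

(c), (d)

(a) Not entailed — Marco found the envelope, not the broth; the broth belongs to the stirring event.
(b) Not entailed — the narrative places the finding before the polishing, not after.
(c) Entailed — the narrative places the finding before the polishing.
(d) Entailed — 'stir' is an activity; 'was stirring' entails that some stirring happened, so 'stirred' holds.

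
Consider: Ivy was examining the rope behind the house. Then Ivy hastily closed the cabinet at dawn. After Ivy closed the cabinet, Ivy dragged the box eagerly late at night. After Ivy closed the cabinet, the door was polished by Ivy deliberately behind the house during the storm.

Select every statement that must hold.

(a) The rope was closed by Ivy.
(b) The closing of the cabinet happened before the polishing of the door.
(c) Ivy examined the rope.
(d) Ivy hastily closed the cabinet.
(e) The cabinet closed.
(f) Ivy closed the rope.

(b), (c), (d), (e)

(a) Not entailed — Ivy closed the cabinet, not the rope; the rope belongs to the examining event.
(b) Entailed — the narrative places the closing before the polishing.
(c) Entailed — 'examine' is an activity; 'was examining' entails that some examining happened, so 'examined' holds.
(d) Entailed — dropping 'at dawn' leaves a sub-description the original still satisfies.
(e) Entailed — 'Ivy closed the cabinet' is causative; it entails the inchoative 'the cabinet closed'.
(f) Not entailed — Ivy closed the cabinet, not the rope; the rope belongs to the examining event.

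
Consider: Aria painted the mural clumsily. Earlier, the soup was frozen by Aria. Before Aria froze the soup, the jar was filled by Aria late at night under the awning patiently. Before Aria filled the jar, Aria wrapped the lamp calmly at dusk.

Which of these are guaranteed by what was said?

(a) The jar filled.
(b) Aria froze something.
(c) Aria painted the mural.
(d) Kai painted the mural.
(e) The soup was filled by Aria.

(a) Entailed — 'Aria filled the jar' is causative; it entails the inchoative 'the jar filled'.
(b) Entailed — generalizing the patient leaves a sub-description the original still satisfies.
(c) Entailed — the original entails any weakening of itself; this just drops 'clumsily'.
(d) Not entailed — the passage has Aria painting the mural, not Kai.
(e) Not entailed — Aria filled the jar, not the soup; the soup belongs to the freezing event.

(a), (b), (c)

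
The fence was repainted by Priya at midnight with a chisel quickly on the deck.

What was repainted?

'the fence' marks the patient of the repainting event.

the fence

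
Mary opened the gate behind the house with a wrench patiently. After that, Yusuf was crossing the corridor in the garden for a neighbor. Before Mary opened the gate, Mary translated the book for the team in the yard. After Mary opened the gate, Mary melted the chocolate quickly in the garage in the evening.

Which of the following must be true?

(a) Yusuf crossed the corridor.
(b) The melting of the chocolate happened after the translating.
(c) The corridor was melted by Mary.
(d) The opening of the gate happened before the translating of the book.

(b)

(a) Not entailed — 'was crossing' is progressive on an accomplishment; it does not entail the completed 'crossed'.
(b) Entailed — the narrative places the translating before the melting.
(c) Not entailed — Mary melted the chocolate, not the corridor; the corridor belongs to the crossing event.
(d) Not entailed — the narrative places the translating before the opening, not after.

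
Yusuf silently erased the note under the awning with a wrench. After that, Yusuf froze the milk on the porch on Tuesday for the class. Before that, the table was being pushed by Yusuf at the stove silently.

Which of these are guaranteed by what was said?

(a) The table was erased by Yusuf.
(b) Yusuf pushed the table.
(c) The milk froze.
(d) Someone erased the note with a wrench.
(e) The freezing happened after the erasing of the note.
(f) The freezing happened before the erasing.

(a) Not entailed — Yusuf erased the note, not the table; the table belongs to the pushing event.
(b) Entailed — 'push' is an activity; 'was pushing' entails that some pushing happened, so 'pushed' holds.
(c) Entailed — 'Yusuf froze the milk' is causative; it entails the inchoative 'the milk froze'.
(d) Entailed — the original entails any weakening of itself; this just drops 'under the awning', 'silently' and generalizes the agent.
(e) Entailed — the narrative places the erasing before the freezing.
(f) Not entailed — the narrative places the erasing before the freezing, not after.

(b), (c), (d), (e)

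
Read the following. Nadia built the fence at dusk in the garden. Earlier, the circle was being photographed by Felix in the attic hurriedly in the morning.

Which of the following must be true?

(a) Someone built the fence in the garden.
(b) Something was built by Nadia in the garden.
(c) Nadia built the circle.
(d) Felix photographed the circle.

(a), (b)

(a) Entailed — the original entails any weakening of itself; this just drops 'at dusk' and generalizes the agent.
(b) Entailed — dropping 'at dusk' and generalizing the patient leaves a sub-description the original still satisfies.
(c) Not entailed — Nadia built the fence, not the circle; the circle belongs to the photographing event.
(d) Not entailed — 'was photographing' is progressive on an accomplishment; it does not entail the completed 'photographed'.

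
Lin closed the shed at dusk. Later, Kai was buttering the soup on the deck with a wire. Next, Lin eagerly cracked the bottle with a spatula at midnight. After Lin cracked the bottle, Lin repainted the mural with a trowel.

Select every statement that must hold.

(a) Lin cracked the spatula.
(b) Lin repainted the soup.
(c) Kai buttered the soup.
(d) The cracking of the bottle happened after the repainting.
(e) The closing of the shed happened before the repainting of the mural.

(e)

(a) Not entailed — the spatula is the instrument, not what was cracked.
(b) Not entailed — Lin repainted the mural, not the soup; the soup belongs to the buttering event.
(c) Not entailed — 'was buttering' is progressive on an accomplishment; it does not entail the completed 'buttered'.
(d) Not entailed — the narrative places the cracking before the repainting, not after.
(e) Entailed — the narrative places the closing before the repainting.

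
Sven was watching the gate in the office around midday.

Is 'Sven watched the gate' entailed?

'watch' is atelic; if Sven was watching the gate, then Sven watched the gate (for some time).

yes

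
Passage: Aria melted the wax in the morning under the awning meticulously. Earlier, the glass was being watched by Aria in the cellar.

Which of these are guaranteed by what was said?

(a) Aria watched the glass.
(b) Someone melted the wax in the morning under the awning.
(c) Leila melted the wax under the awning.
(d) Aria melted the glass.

(a), (b)

(a) Entailed — 'watch' is an activity; 'was watching' entails that some watching happened, so 'watched' holds.
(b) Entailed — dropping 'meticulously' and generalizing the agent leaves a sub-description the original still satisfies.
(c) Not entailed — the passage has Aria melting the wax, not Leila.
(d) Not entailed — Aria melted the wax, not the glass; the glass belongs to the watching event.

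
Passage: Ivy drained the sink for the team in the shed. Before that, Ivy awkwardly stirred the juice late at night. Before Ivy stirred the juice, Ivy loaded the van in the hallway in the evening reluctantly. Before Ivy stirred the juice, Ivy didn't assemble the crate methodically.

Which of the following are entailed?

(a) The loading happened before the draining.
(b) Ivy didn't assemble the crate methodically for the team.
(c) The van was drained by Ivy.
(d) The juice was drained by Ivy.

(a), (b)

(a) Entailed — the narrative places the loading before the draining.
(b) Entailed — under negation, adding a further restriction is entailed: if no such assembling event occurred, none occurred for the team either.
(c) Not entailed — Ivy drained the sink, not the van; the van belongs to the loading event.
(d) Not entailed — Ivy drained the sink, not the juice; the juice belongs to the stirring event.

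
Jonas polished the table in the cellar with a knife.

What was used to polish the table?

'with a knife' marks the instrument of the polishing event.

a knife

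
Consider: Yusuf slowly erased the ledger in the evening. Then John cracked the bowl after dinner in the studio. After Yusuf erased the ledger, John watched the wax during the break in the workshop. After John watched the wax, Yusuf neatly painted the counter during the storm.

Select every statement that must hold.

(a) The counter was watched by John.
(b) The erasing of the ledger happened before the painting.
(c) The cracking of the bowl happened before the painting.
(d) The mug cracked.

(b)

(a) Not entailed — John watched the wax, not the counter; the counter belongs to the painting event.
(b) Entailed — the narrative places the erasing before the painting.
(c) Not entailed — the narrative doesn't order the cracking relative to the painting.
(d) Not entailed — the bowl is what cracked, not the mug.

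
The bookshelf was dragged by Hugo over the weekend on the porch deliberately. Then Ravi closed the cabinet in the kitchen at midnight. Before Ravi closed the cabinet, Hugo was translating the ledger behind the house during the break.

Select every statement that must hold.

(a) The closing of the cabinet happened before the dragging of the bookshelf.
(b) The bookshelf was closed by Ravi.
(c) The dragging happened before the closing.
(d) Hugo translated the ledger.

(c)

(a) Not entailed — the narrative places the dragging before the closing, not after.
(b) Not entailed — Ravi closed the cabinet, not the bookshelf; the bookshelf belongs to the dragging event.
(c) Entailed — the narrative places the dragging before the closing.
(d) Not entailed — 'was translating' is progressive on an accomplishment; it does not entail the completed 'translated'.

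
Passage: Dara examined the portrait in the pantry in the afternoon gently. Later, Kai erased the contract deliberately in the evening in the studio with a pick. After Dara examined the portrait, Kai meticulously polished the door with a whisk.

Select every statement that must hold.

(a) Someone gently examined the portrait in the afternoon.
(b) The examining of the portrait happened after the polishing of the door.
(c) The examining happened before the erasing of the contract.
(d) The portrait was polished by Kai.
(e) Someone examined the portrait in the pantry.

(a) Entailed — this follows by dropping conjuncts from the examining event's description.
(b) Not entailed — the narrative places the examining before the polishing, not after.
(c) Entailed — the narrative places the examining before the erasing.
(d) Not entailed — Kai polished the door, not the portrait; the portrait belongs to the examining event.
(e) Entailed — dropping 'in the afternoon', 'gently' and generalizing the agent leaves a sub-description the original still satisfies.

(a), (c), (e)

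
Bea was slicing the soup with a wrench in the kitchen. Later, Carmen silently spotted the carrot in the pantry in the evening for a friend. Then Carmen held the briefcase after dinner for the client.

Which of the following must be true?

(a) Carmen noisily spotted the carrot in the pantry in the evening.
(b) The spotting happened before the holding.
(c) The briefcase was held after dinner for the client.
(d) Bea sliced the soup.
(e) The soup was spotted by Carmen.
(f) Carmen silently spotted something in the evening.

(b), (c), (f)

(a) Not entailed — 'noisily' adds a manner not in (and inconsistent with) the original.
(b) Entailed — the narrative places the spotting before the holding.
(c) Entailed — the original entails any weakening of itself; this just generalizes the agent.
(d) Not entailed — 'was slicing' is progressive on an accomplishment; it does not entail the completed 'sliced'.
(e) Not entailed — Carmen spotted the carrot, not the soup; the soup belongs to the slicing event.
(f) Entailed — this follows by dropping conjuncts from the spotting event's description.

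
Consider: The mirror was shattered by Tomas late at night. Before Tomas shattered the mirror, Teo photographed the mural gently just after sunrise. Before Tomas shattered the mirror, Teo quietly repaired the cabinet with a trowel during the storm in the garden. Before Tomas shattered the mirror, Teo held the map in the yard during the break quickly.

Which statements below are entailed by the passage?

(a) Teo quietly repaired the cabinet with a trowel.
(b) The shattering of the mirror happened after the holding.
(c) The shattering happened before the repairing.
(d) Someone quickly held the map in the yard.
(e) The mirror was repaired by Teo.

(a) Entailed — every conjunct here is already in the original repairing event.
(b) Entailed — the narrative places the holding before the shattering.
(c) Not entailed — the narrative places the repairing before the shattering, not after.
(d) Entailed — this follows by dropping conjuncts from the holding event's description.
(e) Not entailed — Teo repaired the cabinet, not the mirror; the mirror belongs to the shattering event.

(a), (b), (d)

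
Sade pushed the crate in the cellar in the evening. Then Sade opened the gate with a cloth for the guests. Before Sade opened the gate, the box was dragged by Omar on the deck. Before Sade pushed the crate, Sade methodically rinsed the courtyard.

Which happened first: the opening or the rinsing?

The connectives place the rinsing before the opening.

the rinsing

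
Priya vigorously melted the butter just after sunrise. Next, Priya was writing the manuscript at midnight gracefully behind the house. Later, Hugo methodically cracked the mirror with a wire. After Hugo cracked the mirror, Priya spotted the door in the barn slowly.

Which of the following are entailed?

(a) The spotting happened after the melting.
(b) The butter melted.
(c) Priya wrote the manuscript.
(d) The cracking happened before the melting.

(a), (b)

(a) Entailed — the narrative places the melting before the spotting.
(b) Entailed — 'Priya melted the butter' is causative; it entails the inchoative 'the butter melted'.
(c) Not entailed — 'was writing' is progressive on an accomplishment; it does not entail the completed 'wrote'.
(d) Not entailed — the narrative places the melting before the cracking, not after.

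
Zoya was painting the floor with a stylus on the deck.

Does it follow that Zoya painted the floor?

'was painting' is progressive; for an accomplishment like 'paint the floor', it doesn't entail completion.

no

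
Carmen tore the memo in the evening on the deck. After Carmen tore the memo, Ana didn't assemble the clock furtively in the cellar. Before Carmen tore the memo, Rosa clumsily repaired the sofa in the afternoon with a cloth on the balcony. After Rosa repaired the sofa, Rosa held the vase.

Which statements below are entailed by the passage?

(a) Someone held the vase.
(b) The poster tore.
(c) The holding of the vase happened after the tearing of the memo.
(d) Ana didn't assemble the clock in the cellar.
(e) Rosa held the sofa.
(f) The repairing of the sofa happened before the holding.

(a) Entailed — every conjunct here is already in the original holding event.
(b) Not entailed — the memo is what tore, not the poster.
(c) Not entailed — the narrative doesn't order the tearing relative to the holding.
(d) Not entailed — dropping 'furtively' under negation is not valid — the original leaves open that Ana assembled the clock some other way.
(e) Not entailed — Rosa held the vase, not the sofa; the sofa belongs to the repairing event.
(f) Entailed — the narrative places the repairing before the holding.

(a), (f)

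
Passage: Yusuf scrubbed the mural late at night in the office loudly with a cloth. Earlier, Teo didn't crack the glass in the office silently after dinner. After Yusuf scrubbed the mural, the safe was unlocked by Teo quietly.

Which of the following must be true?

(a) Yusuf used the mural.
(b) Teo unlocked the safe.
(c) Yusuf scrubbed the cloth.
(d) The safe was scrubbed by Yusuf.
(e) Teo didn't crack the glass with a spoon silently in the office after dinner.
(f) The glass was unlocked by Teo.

(a) Not entailed — the mural is the patient, not an instrument — Yusuf used a cloth.
(b) Entailed — dropping 'quietly' leaves a sub-description the original still satisfies.
(c) Not entailed — the cloth is the instrument, not what was scrubbed.
(d) Not entailed — Yusuf scrubbed the mural, not the safe; the safe belongs to the unlocking event.
(e) Entailed — under negation, adding a further restriction is entailed: if no such cracking event occurred, none occurred with a spoon either.
(f) Not entailed — Teo unlocked the safe, not the glass; the glass belongs to the cracking event.

(b), (e)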